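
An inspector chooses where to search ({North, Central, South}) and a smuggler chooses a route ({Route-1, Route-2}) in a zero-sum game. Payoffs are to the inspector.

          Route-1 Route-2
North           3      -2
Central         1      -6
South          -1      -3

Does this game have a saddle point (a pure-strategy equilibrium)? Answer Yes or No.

Row minima: North → -2, Central → -6, South → -3; maximin = -2.
Column maxima: Route-1 → 3, Route-2 → -2; minimax = -2.
maximin = minimax = -2, so a saddle point exists.

Yes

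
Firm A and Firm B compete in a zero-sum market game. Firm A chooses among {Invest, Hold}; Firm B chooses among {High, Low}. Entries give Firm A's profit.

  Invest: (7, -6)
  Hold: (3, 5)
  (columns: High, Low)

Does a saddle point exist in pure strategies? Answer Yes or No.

No

Row minima: Invest → -6, Hold → 3; maximin = 3.
Column maxima: High → 7, Low → 5; minimax = 5.
3 ≠ 5, so no pure-strategy equilibrium exists.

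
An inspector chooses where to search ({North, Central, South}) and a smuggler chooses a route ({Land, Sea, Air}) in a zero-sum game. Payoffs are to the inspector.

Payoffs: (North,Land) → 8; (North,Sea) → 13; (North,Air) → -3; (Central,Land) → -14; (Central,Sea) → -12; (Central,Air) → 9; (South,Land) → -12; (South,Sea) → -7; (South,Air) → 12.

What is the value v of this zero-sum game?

12/7

Row minima: North → -3, Central → -14, South → -12; maximin = -3.
Column maxima: Land → 8, Sea → 13, Air → 12; minimax = 8.
-3 ≠ 8, so there is no saddle point; optimal play is mixed.
Central is strictly dominated by South, so the inspector never plays it.
Sea is strictly dominated by Land (it gives the inspector strictly more in every row), so the smuggler never plays it.
On the remaining 2×2 (North, South vs Land, Air):
Let the inspector play North with probability p. Expected payoff against Land: 8p + (-12)(1−p) = 20p − 12; against Air: (-3)p + 12(1−p) = −15p + 12.
Setting these equal: 20p − 12 = −15p + 12 ⇒ 35p = 24 ⇒ p = 24/35, and the value is (20)·(24/35) − 12 = 12/7.
For the smuggler: with q = P(Land), equating North's and South's payoffs gives 11q − 3 = −24q + 12 ⇒ q = 3/7.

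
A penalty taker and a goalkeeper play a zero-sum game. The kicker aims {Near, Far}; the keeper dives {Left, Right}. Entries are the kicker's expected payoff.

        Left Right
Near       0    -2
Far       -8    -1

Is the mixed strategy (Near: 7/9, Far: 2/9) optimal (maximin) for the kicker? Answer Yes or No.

Against Left this mix gives (7/9)·0 + (2/9)·(-8) = -16/9.
Against Right this mix gives (7/9)·(-2) + (2/9)·(-1) = -16/9.
All of the keeper's active replies (Left, Right) yield -16/9, and no column does worse for the kicker. The mix makes the keeper indifferent and guarantees -16/9, so it is optimal.

Yes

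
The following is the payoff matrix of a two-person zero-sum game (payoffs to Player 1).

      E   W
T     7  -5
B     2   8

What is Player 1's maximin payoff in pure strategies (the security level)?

Row minima: T → -5, B → 2.
The best of these is 2.

2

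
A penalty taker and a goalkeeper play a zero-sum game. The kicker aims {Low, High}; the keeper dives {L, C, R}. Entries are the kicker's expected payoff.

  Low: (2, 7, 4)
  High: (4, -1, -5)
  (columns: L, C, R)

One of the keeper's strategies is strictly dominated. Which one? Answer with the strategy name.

C

R holds the kicker's payoff strictly below C in every row: 4 < 7, -5 < -1.
So C is strictly dominated for the keeper.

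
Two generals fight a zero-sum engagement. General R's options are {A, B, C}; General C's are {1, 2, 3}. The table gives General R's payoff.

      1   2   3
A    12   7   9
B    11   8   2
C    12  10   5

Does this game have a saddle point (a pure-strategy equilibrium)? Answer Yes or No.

No

Row minima: A → 7, B → 2, C → 5; maximin = 7.
Column maxima: 1 → 12, 2 → 10, 3 → 9; minimax = 9.
7 ≠ 9, so no pure-strategy equilibrium exists.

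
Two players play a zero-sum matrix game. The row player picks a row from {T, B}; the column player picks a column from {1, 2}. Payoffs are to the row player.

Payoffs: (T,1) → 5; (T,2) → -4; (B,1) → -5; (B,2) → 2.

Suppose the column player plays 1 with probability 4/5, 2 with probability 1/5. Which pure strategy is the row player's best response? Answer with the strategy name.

T

Expected payoff of T: (4/5)·5 + (1/5)·(-4) = 16/5.
Expected payoff of B: (4/5)·(-5) + (1/5)·2 = -18/5.
The largest is 16/5, so the row player's best response is T.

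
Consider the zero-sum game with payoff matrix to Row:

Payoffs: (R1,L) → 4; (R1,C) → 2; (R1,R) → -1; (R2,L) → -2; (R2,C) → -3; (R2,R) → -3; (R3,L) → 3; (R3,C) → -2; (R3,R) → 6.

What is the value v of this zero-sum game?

Row minima: R1 → -1, R2 → -3, R3 → -2; maximin = -1.
Column maxima: L → 4, C → 2, R → 6; minimax = 2.
-1 ≠ 2, so there is no saddle point; optimal play is mixed.
R2 is strictly dominated by R1, so Row never plays it.
L is strictly dominated by C (it gives Row strictly more in every row), so Column never plays it.
On the remaining 2×2 (R1, R3 vs C, R):
Let Row play R1 with probability p. Expected payoff against C: 2p + (-2)(1−p) = 4p − 2; against R: (-1)p + 6(1−p) = −7p + 6.
Setting these equal: 4p − 2 = −7p + 6 ⇒ 11p = 8 ⇒ p = 8/11, and the value is (4)·(8/11) − 2 = 10/11.
For Column: with q = P(C), equating R1's and R3's payoffs gives 3q − 1 = −8q + 6 ⇒ q = 7/11.

10/11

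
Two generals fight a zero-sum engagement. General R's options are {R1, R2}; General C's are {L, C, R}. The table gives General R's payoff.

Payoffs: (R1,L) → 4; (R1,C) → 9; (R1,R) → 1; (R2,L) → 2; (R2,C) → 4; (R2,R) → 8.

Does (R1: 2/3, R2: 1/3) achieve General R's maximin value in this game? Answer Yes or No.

Against L this mix gives (2/3)·4 + (1/3)·2 = 10/3.
Against C this mix gives (2/3)·9 + (1/3)·4 = 22/3.
Against R this mix gives (2/3)·1 + (1/3)·8 = 10/3.
All of General C's active replies (L, R) yield 10/3, and no column does worse for General R. The mix makes General C indifferent and guarantees 10/3, so it is optimal.

Yes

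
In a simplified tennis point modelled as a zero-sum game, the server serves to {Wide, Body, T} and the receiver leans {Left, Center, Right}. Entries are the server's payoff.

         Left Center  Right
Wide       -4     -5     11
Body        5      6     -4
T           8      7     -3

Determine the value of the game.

31/13

Row minima: Wide → -5, Body → -4, T → -3; maximin = -3.
Column maxima: Left → 8, Center → 7, Right → 11; minimax = 7.
-3 ≠ 7, so there is no saddle point; optimal play is mixed.
Body is strictly dominated by T, so the server never plays it.
With Body eliminated, Left is strictly dominated by Center (it gives the server strictly more in every remaining row), so the receiver never plays it.
On the remaining 2×2 (Wide, T vs Center, Right):
Let the server play Wide with probability p. Expected payoff against Center: (-5)p + 7(1−p) = −12p + 7; against Right: 11p + (-3)(1−p) = 14p − 3.
Setting these equal: −12p + 7 = 14p − 3 ⇒ −26p = -10 ⇒ p = 5/13, and the value is (-12)·(5/13) + 7 = 31/13.
For the receiver: with q = P(Center), equating Wide's and T's payoffs gives −16q + 11 = 10q − 3 ⇒ q = 7/13.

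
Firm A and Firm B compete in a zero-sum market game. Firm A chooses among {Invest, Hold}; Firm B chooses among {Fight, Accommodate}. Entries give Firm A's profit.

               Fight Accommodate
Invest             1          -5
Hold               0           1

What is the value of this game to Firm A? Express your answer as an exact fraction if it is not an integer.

1/7

Row minima: Invest → -5, Hold → 0; maximin = 0.
Column maxima: Fight → 1, Accommodate → 1; minimax = 1.
0 ≠ 1, so there is no saddle point; optimal play is mixed.
Let Firm A play Invest with probability p. Expected payoff against Fight: 1p + 0(1−p) = p; against Accommodate: (-5)p + 1(1−p) = −6p + 1.
Setting these equal: p = −6p + 1 ⇒ 7p = 1 ⇒ p = 1/7, and the value is (1)·(1/7) = 1/7.
For Firm B: with q = P(Fight), equating Invest's and Hold's payoffs gives 6q − 5 = −q + 1 ⇒ q = 6/7.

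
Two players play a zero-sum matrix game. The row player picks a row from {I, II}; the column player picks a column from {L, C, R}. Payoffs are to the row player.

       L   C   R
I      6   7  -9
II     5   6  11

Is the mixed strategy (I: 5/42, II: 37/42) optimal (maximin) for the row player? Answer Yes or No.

Against L this mix gives (5/42)·6 + (37/42)·5 = 215/42.
Against C this mix gives (5/42)·7 + (37/42)·6 = 257/42.
Against R this mix gives (5/42)·(-9) + (37/42)·11 = 181/21.
The column player will play L, holding the row player to 215/42. Shifting weight toward the row that does better against L would raise this floor (the equalizing mix achieves 37/7 against both L and R), so the proposed strategy is not optimal.

No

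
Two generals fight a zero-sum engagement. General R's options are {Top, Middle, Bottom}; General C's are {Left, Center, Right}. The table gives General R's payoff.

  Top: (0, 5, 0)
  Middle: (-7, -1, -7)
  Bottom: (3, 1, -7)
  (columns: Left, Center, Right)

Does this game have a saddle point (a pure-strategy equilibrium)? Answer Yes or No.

Yes

Row minima: Top → 0, Middle → -7, Bottom → -7; maximin = 0.
Column maxima: Left → 3, Center → 5, Right → 0; minimax = 0.
maximin = minimax = 0, so a saddle point exists.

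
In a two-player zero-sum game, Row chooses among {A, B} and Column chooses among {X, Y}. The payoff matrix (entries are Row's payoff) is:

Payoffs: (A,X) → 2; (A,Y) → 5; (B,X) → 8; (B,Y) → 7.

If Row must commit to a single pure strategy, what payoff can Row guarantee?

7

Row minima: A → 2, B → 7.
The best of these is 7.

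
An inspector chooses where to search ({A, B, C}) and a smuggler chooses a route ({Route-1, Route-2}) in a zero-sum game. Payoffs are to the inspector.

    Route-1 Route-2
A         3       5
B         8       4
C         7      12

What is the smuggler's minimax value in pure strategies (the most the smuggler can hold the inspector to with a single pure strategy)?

Column maxima: Route-1 → 8, Route-2 → 12.
The smallest of these is 8.

8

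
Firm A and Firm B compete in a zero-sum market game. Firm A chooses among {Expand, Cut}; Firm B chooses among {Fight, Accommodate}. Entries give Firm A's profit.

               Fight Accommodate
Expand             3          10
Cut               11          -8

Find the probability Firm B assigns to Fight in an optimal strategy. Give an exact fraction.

9/13

Row minima: Expand → 3, Cut → -8; maximin = 3.
Column maxima: Fight → 11, Accommodate → 10; minimax = 10.
3 ≠ 10, so there is no saddle point; optimal play is mixed.
Let Firm A play Expand with probability p. Expected payoff against Fight: 3p + 11(1−p) = −8p + 11; against Accommodate: 10p + (-8)(1−p) = 18p − 8.
Setting these equal: −8p + 11 = 18p − 8 ⇒ −26p = -19 ⇒ p = 19/26, and the value is (-8)·(19/26) + 11 = 67/13.
For Firm B: with q = P(Fight), equating Expand's and Cut's payoffs gives −7q + 10 = 19q − 8 ⇒ q = 9/13.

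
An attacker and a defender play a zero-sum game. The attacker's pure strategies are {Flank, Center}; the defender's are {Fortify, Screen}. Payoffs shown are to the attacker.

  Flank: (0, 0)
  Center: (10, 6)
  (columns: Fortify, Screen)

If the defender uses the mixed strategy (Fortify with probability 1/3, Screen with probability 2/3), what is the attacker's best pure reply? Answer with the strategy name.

Expected payoff of Flank: (1/3)·0 + (2/3)·0 = 0.
Expected payoff of Center: (1/3)·10 + (2/3)·6 = 22/3.
The largest is 22/3, so the attacker's best response is Center.

Center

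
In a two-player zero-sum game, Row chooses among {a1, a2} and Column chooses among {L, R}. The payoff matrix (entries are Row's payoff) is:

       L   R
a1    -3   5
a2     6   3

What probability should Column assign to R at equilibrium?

Row minima: a1 → -3, a2 → 3; maximin = 3.
Column maxima: L → 6, R → 5; minimax = 5.
3 ≠ 5, so there is no saddle point; optimal play is mixed.
Let Row play a1 with probability p. Expected payoff against L: (-3)p + 6(1−p) = −9p + 6; against R: 5p + 3(1−p) = 2p + 3.
Setting these equal: −9p + 6 = 2p + 3 ⇒ −11p = -3 ⇒ p = 3/11, and the value is (-9)·(3/11) + 6 = 39/11.
For Column: with q = P(L), equating a1's and a2's payoffs gives −8q + 5 = 3q + 3 ⇒ q = 2/11.

9/11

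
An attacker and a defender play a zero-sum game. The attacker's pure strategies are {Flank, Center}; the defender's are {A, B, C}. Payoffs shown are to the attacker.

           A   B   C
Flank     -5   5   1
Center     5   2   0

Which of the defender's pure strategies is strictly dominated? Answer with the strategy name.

B

C holds the attacker's payoff strictly below B in every row: 1 < 5, 0 < 2.
So B is strictly dominated for the defender.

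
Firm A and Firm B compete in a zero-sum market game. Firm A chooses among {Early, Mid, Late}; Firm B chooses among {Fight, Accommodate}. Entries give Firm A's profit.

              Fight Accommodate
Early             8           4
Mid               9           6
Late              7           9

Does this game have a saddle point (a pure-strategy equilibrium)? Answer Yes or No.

Row minima: Early → 4, Mid → 6, Late → 7; maximin = 7.
Column maxima: Fight → 9, Accommodate → 9; minimax = 9.
7 ≠ 9, so no pure-strategy equilibrium exists.

No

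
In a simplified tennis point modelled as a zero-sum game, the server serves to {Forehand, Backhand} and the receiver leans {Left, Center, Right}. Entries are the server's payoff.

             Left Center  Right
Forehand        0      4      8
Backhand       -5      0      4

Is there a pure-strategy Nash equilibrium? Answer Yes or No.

Yes

Row minima: Forehand → 0, Backhand → -5; maximin = 0.
Column maxima: Left → 0, Center → 4, Right → 8; minimax = 0.
maximin = minimax = 0, so a saddle point exists.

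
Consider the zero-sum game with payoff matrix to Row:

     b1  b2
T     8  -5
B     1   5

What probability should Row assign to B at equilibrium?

Row minima: T → -5, B → 1; maximin = 1.
Column maxima: b1 → 8, b2 → 5; minimax = 5.
1 ≠ 5, so there is no saddle point; optimal play is mixed.
Let Row play T with probability p. Expected payoff against b1: 8p + 1(1−p) = 7p + 1; against b2: (-5)p + 5(1−p) = −10p + 5.
Setting these equal: 7p + 1 = −10p + 5 ⇒ 17p = 4 ⇒ p = 4/17, and the value is (7)·(4/17) + 1 = 45/17.
For Column: with q = P(b1), equating T's and B's payoffs gives 13q − 5 = −4q + 5 ⇒ q = 10/17.

13/17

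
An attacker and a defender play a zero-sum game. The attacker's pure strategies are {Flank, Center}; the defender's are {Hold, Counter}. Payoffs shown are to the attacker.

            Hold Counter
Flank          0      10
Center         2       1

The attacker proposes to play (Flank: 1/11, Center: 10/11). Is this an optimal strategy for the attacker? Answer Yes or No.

Against Hold this mix gives (1/11)·0 + (10/11)·2 = 20/11.
Against Counter this mix gives (1/11)·10 + (10/11)·1 = 20/11.
All of the defender's active replies (Hold, Counter) yield 20/11, and no column does worse for the attacker. The mix makes the defender indifferent and guarantees 20/11, so it is optimal.

Yes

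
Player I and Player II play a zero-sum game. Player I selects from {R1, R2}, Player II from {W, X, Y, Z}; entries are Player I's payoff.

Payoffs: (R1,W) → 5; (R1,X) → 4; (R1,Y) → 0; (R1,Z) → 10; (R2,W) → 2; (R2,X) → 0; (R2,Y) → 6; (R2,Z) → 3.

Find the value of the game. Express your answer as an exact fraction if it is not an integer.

12/5

Row minima: R1 → 0, R2 → 0; maximin = 0.
Column maxima: W → 5, X → 4, Y → 6, Z → 10; minimax = 4.
0 ≠ 4, so there is no saddle point; optimal play is mixed.
W is strictly dominated by X (it gives Player I strictly more in every row), so Player II never plays it.
Z is strictly dominated by X (it gives Player I strictly more in every row), so Player II never plays it.
On the remaining 2×2 (R1, R2 vs X, Y):
Let Player I play R1 with probability p. Expected payoff against X: 4p + 0(1−p) = 4p; against Y: 0p + 6(1−p) = −6p + 6.
Setting these equal: 4p = −6p + 6 ⇒ 10p = 6 ⇒ p = 3/5, and the value is (4)·(3/5) = 12/5.
For Player II: with q = P(X), equating R1's and R2's payoffs gives 4q = −6q + 6 ⇒ q = 3/5.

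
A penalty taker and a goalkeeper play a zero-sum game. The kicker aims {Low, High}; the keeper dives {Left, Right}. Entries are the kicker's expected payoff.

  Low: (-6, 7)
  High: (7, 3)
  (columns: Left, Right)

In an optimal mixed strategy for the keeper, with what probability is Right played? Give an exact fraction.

13/17

Row minima: Low → -6, High → 3; maximin = 3.
Column maxima: Left → 7, Right → 7; minimax = 7.
3 ≠ 7, so there is no saddle point; optimal play is mixed.
Let the kicker play Low with probability p. Expected payoff against Left: (-6)p + 7(1−p) = −13p + 7; against Right: 7p + 3(1−p) = 4p + 3.
Setting these equal: −13p + 7 = 4p + 3 ⇒ −17p = -4 ⇒ p = 4/17, and the value is (-13)·(4/17) + 7 = 67/17.
For the keeper: with q = P(Left), equating Low's and High's payoffs gives −13q + 7 = 4q + 3 ⇒ q = 4/17.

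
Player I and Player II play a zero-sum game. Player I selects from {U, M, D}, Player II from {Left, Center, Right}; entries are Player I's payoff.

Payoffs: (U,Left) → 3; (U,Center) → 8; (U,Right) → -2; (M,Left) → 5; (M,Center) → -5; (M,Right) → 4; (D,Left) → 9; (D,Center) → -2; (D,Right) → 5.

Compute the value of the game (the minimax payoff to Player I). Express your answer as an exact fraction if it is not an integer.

36/17

Row minima: U → -2, M → -5, D → -2; maximin = -2.
Column maxima: Left → 9, Center → 8, Right → 5; minimax = 5.
-2 ≠ 5, so there is no saddle point; optimal play is mixed.
M is strictly dominated by D, so Player I never plays it.
Left is strictly dominated by Right (it gives Player I strictly more in every row), so Player II never plays it.
On the remaining 2×2 (U, D vs Center, Right):
Let Player I play U with probability p. Expected payoff against Center: 8p + (-2)(1−p) = 10p − 2; against Right: (-2)p + 5(1−p) = −7p + 5.
Setting these equal: 10p − 2 = −7p + 5 ⇒ 17p = 7 ⇒ p = 7/17, and the value is (10)·(7/17) − 2 = 36/17.
For Player II: with q = P(Center), equating U's and D's payoffs gives 10q − 2 = −7q + 5 ⇒ q = 7/17.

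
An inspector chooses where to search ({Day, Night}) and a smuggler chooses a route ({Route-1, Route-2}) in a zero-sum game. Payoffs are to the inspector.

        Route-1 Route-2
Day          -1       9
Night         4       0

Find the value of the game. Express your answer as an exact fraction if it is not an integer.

18/7

Row minima: Day → -1, Night → 0; maximin = 0.
Column maxima: Route-1 → 4, Route-2 → 9; minimax = 4.
0 ≠ 4, so there is no saddle point; optimal play is mixed.
Let the inspector play Day with probability p. Expected payoff against Route-1: (-1)p + 4(1−p) = −5p + 4; against Route-2: 9p + 0(1−p) = 9p.
Setting these equal: −5p + 4 = 9p ⇒ −14p = -4 ⇒ p = 2/7, and the value is (-5)·(2/7) + 4 = 18/7.
For the smuggler: with q = P(Route-1), equating Day's and Night's payoffs gives −10q + 9 = 4q ⇒ q = 9/14.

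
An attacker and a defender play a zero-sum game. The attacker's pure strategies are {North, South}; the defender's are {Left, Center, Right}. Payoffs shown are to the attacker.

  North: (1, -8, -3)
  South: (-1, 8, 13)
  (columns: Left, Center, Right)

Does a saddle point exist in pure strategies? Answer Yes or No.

Row minima: North → -8, South → -1; maximin = -1.
Column maxima: Left → 1, Center → 8, Right → 13; minimax = 1.
-1 ≠ 1, so no pure-strategy equilibrium exists.

No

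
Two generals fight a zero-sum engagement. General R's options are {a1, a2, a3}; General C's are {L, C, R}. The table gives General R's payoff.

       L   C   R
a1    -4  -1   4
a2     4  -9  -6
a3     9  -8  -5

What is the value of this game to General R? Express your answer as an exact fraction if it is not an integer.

-41/20

Row minima: a1 → -4, a2 → -9, a3 → -8; maximin = -4.
Column maxima: L → 9, C → -1, R → 4; minimax = -1.
-4 ≠ -1, so there is no saddle point; optimal play is mixed.
a2 is strictly dominated by a3, so General R never plays it.
R is strictly dominated by C (it gives General R strictly more in every row), so General C never plays it.
On the remaining 2×2 (a1, a3 vs L, C):
Let General R play a1 with probability p. Expected payoff against L: (-4)p + 9(1−p) = −13p + 9; against C: (-1)p + (-8)(1−p) = 7p − 8.
Setting these equal: −13p + 9 = 7p − 8 ⇒ −20p = -17 ⇒ p = 17/20, and the value is (-13)·(17/20) + 9 = -41/20.
For General C: with q = P(L), equating a1's and a3's payoffs gives −3q − 1 = 17q − 8 ⇒ q = 7/20.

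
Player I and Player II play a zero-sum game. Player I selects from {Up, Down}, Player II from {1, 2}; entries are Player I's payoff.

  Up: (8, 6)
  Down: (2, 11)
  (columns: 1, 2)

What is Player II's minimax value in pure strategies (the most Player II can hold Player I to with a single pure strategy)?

Column maxima: 1 → 8, 2 → 11.
The smallest of these is 8.

8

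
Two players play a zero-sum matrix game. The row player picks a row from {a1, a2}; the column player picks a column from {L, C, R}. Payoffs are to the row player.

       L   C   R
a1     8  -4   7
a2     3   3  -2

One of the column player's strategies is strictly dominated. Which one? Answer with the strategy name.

R holds the row player's payoff strictly below L in every row: 7 < 8, -2 < 3.
So L is strictly dominated for the column player.

L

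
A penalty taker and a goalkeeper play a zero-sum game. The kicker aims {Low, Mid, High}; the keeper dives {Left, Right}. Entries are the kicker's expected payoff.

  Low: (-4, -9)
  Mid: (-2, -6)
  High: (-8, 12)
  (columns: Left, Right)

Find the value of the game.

-3

Row minima: Low → -9, Mid → -6, High → -8; maximin = -6.
Column maxima: Left → -2, Right → 12; minimax = -2.
-6 ≠ -2, so there is no saddle point; optimal play is mixed.
Low is strictly dominated by Mid, so the kicker never plays it.
On the remaining 2×2 (Mid, High vs Left, Right):
Let the kicker play Mid with probability p. Expected payoff against Left: (-2)p + (-8)(1−p) = 6p − 8; against Right: (-6)p + 12(1−p) = −18p + 12.
Setting these equal: 6p − 8 = −18p + 12 ⇒ 24p = 20 ⇒ p = 5/6, and the value is (6)·(5/6) − 8 = -3.
For the keeper: with q = P(Left), equating Mid's and High's payoffs gives 4q − 6 = −20q + 12 ⇒ q = 3/4.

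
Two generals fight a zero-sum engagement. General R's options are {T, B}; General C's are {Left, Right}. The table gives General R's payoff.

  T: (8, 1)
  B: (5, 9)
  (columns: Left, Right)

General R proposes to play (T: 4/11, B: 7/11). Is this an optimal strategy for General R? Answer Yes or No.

Yes

Against Left this mix gives (4/11)·8 + (7/11)·5 = 67/11.
Against Right this mix gives (4/11)·1 + (7/11)·9 = 67/11.
All of General C's active replies (Left, Right) yield 67/11, and no column does worse for General R. The mix makes General C indifferent and guarantees 67/11, so it is optimal.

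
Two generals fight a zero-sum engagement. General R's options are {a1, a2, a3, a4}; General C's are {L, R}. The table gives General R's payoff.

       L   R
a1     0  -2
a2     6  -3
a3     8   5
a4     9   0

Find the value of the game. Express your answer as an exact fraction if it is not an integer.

5

Row minima: a1 → -2, a2 → -3, a3 → 5, a4 → 0; maximin = 5.
Column maxima: L → 9, R → 5; minimax = 5.
Since maximin = minimax = 5, there is a saddle point and the value is 5.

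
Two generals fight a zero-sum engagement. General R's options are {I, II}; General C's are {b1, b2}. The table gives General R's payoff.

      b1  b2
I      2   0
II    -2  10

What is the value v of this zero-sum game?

10/7

Row minima: I → 0, II → -2; maximin = 0.
Column maxima: b1 → 2, b2 → 10; minimax = 2.
0 ≠ 2, so there is no saddle point; optimal play is mixed.
Let General R play I with probability p. Expected payoff against b1: 2p + (-2)(1−p) = 4p − 2; against b2: 0p + 10(1−p) = −10p + 10.
Setting these equal: 4p − 2 = −10p + 10 ⇒ 14p = 12 ⇒ p = 6/7, and the value is (4)·(6/7) − 2 = 10/7.
For General C: with q = P(b1), equating I's and II's payoffs gives 2q = −12q + 10 ⇒ q = 5/7.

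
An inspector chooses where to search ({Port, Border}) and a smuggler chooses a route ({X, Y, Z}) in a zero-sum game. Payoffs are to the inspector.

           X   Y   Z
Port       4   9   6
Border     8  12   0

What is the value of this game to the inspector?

24/5

Row minima: Port → 4, Border → 0; maximin = 4.
Column maxima: X → 8, Y → 12, Z → 6; minimax = 6.
4 ≠ 6, so there is no saddle point; optimal play is mixed.
Y is strictly dominated by X (it gives the inspector strictly more in every row), so the smuggler never plays it.
On the remaining 2×2 (Port, Border vs X, Z):
Let the inspector play Port with probability p. Expected payoff against X: 4p + 8(1−p) = −4p + 8; against Z: 6p + 0(1−p) = 6p.
Setting these equal: −4p + 8 = 6p ⇒ −10p = -8 ⇒ p = 4/5, and the value is (-4)·(4/5) + 8 = 24/5.
For the smuggler: with q = P(X), equating Port's and Border's payoffs gives −2q + 6 = 8q ⇒ q = 3/5.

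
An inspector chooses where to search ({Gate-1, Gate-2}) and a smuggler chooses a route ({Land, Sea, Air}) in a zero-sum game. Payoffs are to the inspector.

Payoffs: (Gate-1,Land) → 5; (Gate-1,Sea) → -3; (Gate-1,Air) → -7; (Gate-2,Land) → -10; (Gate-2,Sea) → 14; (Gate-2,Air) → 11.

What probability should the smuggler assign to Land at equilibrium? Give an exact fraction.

Row minima: Gate-1 → -7, Gate-2 → -10; maximin = -7.
Column maxima: Land → 5, Sea → 14, Air → 11; minimax = 5.
-7 ≠ 5, so there is no saddle point; optimal play is mixed.
Sea is strictly dominated by Air (it gives the inspector strictly more in every row), so the smuggler never plays it.
On the remaining 2×2 (Gate-1, Gate-2 vs Land, Air):
Let the inspector play Gate-1 with probability p. Expected payoff against Land: 5p + (-10)(1−p) = 15p − 10; against Air: (-7)p + 11(1−p) = −18p + 11.
Setting these equal: 15p − 10 = −18p + 11 ⇒ 33p = 21 ⇒ p = 7/11, and the value is (15)·(7/11) − 10 = -5/11.
For the smuggler: with q = P(Land), equating Gate-1's and Gate-2's payoffs gives 12q − 7 = −21q + 11 ⇒ q = 6/11.

6/11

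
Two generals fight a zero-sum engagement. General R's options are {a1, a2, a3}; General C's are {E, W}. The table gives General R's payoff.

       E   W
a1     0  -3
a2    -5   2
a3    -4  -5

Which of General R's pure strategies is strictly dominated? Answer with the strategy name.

a3

a1 gives a strictly higher payoff than a3 against every column: 0 > -4, -3 > -5.
So a3 is strictly dominated and General R never plays it.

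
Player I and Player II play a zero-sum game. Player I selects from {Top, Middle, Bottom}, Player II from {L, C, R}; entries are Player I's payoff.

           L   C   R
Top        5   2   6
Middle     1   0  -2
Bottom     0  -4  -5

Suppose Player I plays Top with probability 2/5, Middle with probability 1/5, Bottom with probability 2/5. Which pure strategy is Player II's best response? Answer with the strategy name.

If Player II plays L, Player I's expected payoff is (2/5)·5 + (1/5)·1 + (2/5)·0 = 11/5.
If Player II plays C, Player I's expected payoff is (2/5)·2 + (1/5)·0 + (2/5)·(-4) = -4/5.
If Player II plays R, Player I's expected payoff is (2/5)·6 + (1/5)·(-2) + (2/5)·(-5) = 0.
Player II minimizes Player I's payoff; the smallest is -4/5, so the best response is C.

C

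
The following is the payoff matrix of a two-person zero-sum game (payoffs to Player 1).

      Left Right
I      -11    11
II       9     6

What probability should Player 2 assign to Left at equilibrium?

1/5

Row minima: I → -11, II → 6; maximin = 6.
Column maxima: Left → 9, Right → 11; minimax = 9.
6 ≠ 9, so there is no saddle point; optimal play is mixed.
Let Player 1 play I with probability p. Expected payoff against Left: (-11)p + 9(1−p) = −20p + 9; against Right: 11p + 6(1−p) = 5p + 6.
Setting these equal: −20p + 9 = 5p + 6 ⇒ −25p = -3 ⇒ p = 3/25, and the value is (-20)·(3/25) + 9 = 33/5.
For Player 2: with q = P(Left), equating I's and II's payoffs gives −22q + 11 = 3q + 6 ⇒ q = 1/5.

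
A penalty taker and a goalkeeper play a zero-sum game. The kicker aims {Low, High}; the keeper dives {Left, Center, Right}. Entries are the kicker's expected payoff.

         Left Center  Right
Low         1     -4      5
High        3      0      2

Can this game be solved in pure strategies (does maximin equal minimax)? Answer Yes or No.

Yes

Row minima: Low → -4, High → 0; maximin = 0.
Column maxima: Left → 3, Center → 0, Right → 5; minimax = 0.
maximin = minimax = 0, so a saddle point exists.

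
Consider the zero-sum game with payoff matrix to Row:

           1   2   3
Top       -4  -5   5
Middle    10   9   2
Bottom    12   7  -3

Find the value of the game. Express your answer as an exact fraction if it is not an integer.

55/17

Row minima: Top → -5, Middle → 2, Bottom → -3; maximin = 2.
Column maxima: 1 → 12, 2 → 9, 3 → 5; minimax = 5.
2 ≠ 5, so there is no saddle point; optimal play is mixed.
1 is strictly dominated by 2 (it gives Row strictly more in every row), so Column never plays it.
With 1 eliminated, Bottom is strictly dominated by Middle (Middle gives Row strictly more in every remaining column), so Row never plays it.
On the remaining 2×2 (Top, Middle vs 2, 3):
Let Row play Top with probability p. Expected payoff against 2: (-5)p + 9(1−p) = −14p + 9; against 3: 5p + 2(1−p) = 3p + 2.
Setting these equal: −14p + 9 = 3p + 2 ⇒ −17p = -7 ⇒ p = 7/17, and the value is (-14)·(7/17) + 9 = 55/17.
For Column: with q = P(2), equating Top's and Middle's payoffs gives −10q + 5 = 7q + 2 ⇒ q = 3/17.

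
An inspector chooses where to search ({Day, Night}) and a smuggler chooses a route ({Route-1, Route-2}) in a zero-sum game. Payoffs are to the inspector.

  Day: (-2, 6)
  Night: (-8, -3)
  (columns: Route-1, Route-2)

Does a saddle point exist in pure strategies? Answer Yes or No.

Row minima: Day → -2, Night → -8; maximin = -2.
Column maxima: Route-1 → -2, Route-2 → 6; minimax = -2.
maximin = minimax = -2, so a saddle point exists.

Yes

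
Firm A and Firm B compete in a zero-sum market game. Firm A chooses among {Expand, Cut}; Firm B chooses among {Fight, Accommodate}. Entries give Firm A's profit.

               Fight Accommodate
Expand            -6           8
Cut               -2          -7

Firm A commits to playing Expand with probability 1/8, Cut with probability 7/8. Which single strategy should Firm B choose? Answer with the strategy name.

Accommodate

If Firm B plays Fight, Firm A's expected payoff is (1/8)·(-6) + (7/8)·(-2) = -5/2.
If Firm B plays Accommodate, Firm A's expected payoff is (1/8)·8 + (7/8)·(-7) = -41/8.
Firm B minimizes Firm A's payoff; the smallest is -41/8, so the best response is Accommodate.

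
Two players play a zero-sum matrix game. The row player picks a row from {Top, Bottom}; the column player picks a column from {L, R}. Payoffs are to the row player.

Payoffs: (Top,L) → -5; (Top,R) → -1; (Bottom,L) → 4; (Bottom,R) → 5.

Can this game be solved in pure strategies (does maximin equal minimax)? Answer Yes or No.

Row minima: Top → -5, Bottom → 4; maximin = 4.
Column maxima: L → 4, R → 5; minimax = 4.
maximin = minimax = 4, so a saddle point exists.

Yes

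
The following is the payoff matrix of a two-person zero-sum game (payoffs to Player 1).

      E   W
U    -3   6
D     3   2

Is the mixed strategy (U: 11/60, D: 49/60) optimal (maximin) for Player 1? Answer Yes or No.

No

Against E this mix gives (11/60)·(-3) + (49/60)·3 = 19/10.
Against W this mix gives (11/60)·6 + (49/60)·2 = 41/15.
Player 2 will play E, holding Player 1 to 19/10. Shifting weight toward the row that does better against E would raise this floor (the equalizing mix achieves 12/5 against both E and W), so the proposed strategy is not optimal.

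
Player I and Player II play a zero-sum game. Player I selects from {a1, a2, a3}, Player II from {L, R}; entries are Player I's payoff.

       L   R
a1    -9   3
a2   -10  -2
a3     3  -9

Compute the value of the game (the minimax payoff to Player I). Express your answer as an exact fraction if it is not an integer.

Row minima: a1 → -9, a2 → -10, a3 → -9; maximin = -9.
Column maxima: L → 3, R → 3; minimax = 3.
-9 ≠ 3, so there is no saddle point; optimal play is mixed.
a2 is strictly dominated by a1, so Player I never plays it.
On the remaining 2×2 (a1, a3 vs L, R):
Let Player I play a1 with probability p. Expected payoff against L: (-9)p + 3(1−p) = −12p + 3; against R: 3p + (-9)(1−p) = 12p − 9.
Setting these equal: −12p + 3 = 12p − 9 ⇒ −24p = -12 ⇒ p = 1/2, and the value is (-12)·(1/2) + 3 = -3.
For Player II: with q = P(L), equating a1's and a3's payoffs gives −12q + 3 = 12q − 9 ⇒ q = 1/2.

-3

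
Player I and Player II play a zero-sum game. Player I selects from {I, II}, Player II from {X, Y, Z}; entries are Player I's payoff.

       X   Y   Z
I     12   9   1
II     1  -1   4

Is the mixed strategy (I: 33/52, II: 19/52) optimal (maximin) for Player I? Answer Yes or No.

Against X this mix gives (33/52)·12 + (19/52)·1 = 415/52.
Against Y this mix gives (33/52)·9 + (19/52)·(-1) = 139/26.
Against Z this mix gives (33/52)·1 + (19/52)·4 = 109/52.
Player II will play Z, holding Player I to 109/52. Shifting weight toward the row that does better against Z would raise this floor (the equalizing mix achieves 37/13 against both Z and Y), so the proposed strategy is not optimal.

No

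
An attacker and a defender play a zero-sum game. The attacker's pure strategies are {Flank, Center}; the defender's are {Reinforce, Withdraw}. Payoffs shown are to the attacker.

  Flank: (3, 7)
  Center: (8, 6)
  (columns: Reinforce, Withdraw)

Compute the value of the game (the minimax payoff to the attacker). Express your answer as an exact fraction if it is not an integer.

Row minima: Flank → 3, Center → 6; maximin = 6.
Column maxima: Reinforce → 8, Withdraw → 7; minimax = 7.
6 ≠ 7, so there is no saddle point; optimal play is mixed.
Let the attacker play Flank with probability p. Expected payoff against Reinforce: 3p + 8(1−p) = −5p + 8; against Withdraw: 7p + 6(1−p) = p + 6.
Setting these equal: −5p + 8 = p + 6 ⇒ −6p = -2 ⇒ p = 1/3, and the value is (-5)·(1/3) + 8 = 19/3.
For the defender: with q = P(Reinforce), equating Flank's and Center's payoffs gives −4q + 7 = 2q + 6 ⇒ q = 1/6.

19/3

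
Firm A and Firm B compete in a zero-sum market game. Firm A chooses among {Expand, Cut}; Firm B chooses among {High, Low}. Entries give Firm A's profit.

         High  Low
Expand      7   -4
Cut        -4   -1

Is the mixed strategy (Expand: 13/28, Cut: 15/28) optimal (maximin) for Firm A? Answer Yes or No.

Against High this mix gives (13/28)·7 + (15/28)·(-4) = 31/28.
Against Low this mix gives (13/28)·(-4) + (15/28)·(-1) = -67/28.
Firm B will play Low, holding Firm A to -67/28. Shifting weight toward the row that does better against Low would raise this floor (the equalizing mix achieves -23/14 against both Low and High), so the proposed strategy is not optimal.

No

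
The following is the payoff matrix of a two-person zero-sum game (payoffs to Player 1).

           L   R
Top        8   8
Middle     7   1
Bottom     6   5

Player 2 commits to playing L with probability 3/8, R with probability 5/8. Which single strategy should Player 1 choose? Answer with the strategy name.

Expected payoff of Top: (3/8)·8 + (5/8)·8 = 8.
Expected payoff of Middle: (3/8)·7 + (5/8)·1 = 13/4.
Expected payoff of Bottom: (3/8)·6 + (5/8)·5 = 43/8.
The largest is 8, so Player 1's best response is Top.

Top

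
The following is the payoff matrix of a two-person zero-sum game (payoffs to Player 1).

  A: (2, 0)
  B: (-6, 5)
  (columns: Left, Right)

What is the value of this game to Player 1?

10/13

Row minima: A → 0, B → -6; maximin = 0.
Column maxima: Left → 2, Right → 5; minimax = 2.
0 ≠ 2, so there is no saddle point; optimal play is mixed.
Let Player 1 play A with probability p. Expected payoff against Left: 2p + (-6)(1−p) = 8p − 6; against Right: 0p + 5(1−p) = −5p + 5.
Setting these equal: 8p − 6 = −5p + 5 ⇒ 13p = 11 ⇒ p = 11/13, and the value is (8)·(11/13) − 6 = 10/13.
For Player 2: with q = P(Left), equating A's and B's payoffs gives 2q = −11q + 5 ⇒ q = 5/13.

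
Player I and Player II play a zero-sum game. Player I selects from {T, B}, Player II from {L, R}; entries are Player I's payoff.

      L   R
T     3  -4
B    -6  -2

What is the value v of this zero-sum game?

-30/11

Row minima: T → -4, B → -6; maximin = -4.
Column maxima: L → 3, R → -2; minimax = -2.
-4 ≠ -2, so there is no saddle point; optimal play is mixed.
Let Player I play T with probability p. Expected payoff against L: 3p + (-6)(1−p) = 9p − 6; against R: (-4)p + (-2)(1−p) = −2p − 2.
Setting these equal: 9p − 6 = −2p − 2 ⇒ 11p = 4 ⇒ p = 4/11, and the value is (9)·(4/11) − 6 = -30/11.
For Player II: with q = P(L), equating T's and B's payoffs gives 7q − 4 = −4q − 2 ⇒ q = 2/11.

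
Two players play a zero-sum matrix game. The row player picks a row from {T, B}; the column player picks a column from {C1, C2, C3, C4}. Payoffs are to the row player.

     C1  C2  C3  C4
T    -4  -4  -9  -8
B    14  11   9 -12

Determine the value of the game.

Row minima: T → -9, B → -12; maximin = -9.
Column maxima: C1 → 14, C2 → 11, C3 → 9, C4 → -8; minimax = -8.
-9 ≠ -8, so there is no saddle point; optimal play is mixed.
C1 is strictly dominated by C3 (it gives the row player strictly more in every row), so the column player never plays it.
C2 is strictly dominated by C3 (it gives the row player strictly more in every row), so the column player never plays it.
On the remaining 2×2 (T, B vs C3, C4):
Let the row player play T with probability p. Expected payoff against C3: (-9)p + 9(1−p) = −18p + 9; against C4: (-8)p + (-12)(1−p) = 4p − 12.
Setting these equal: −18p + 9 = 4p − 12 ⇒ −22p = -21 ⇒ p = 21/22, and the value is (-18)·(21/22) + 9 = -90/11.
For the column player: with q = P(C3), equating T's and B's payoffs gives −q − 8 = 21q − 12 ⇒ q = 2/11.

-90/11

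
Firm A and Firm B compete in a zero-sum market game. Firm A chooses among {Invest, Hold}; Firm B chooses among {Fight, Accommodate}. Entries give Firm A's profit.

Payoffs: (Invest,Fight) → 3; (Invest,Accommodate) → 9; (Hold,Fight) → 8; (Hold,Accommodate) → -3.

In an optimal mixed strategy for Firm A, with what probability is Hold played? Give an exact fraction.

6/17

Row minima: Invest → 3, Hold → -3; maximin = 3.
Column maxima: Fight → 8, Accommodate → 9; minimax = 8.
3 ≠ 8, so there is no saddle point; optimal play is mixed.
Let Firm A play Invest with probability p. Expected payoff against Fight: 3p + 8(1−p) = −5p + 8; against Accommodate: 9p + (-3)(1−p) = 12p − 3.
Setting these equal: −5p + 8 = 12p − 3 ⇒ −17p = -11 ⇒ p = 11/17, and the value is (-5)·(11/17) + 8 = 81/17.
For Firm B: with q = P(Fight), equating Invest's and Hold's payoffs gives −6q + 9 = 11q − 3 ⇒ q = 12/17.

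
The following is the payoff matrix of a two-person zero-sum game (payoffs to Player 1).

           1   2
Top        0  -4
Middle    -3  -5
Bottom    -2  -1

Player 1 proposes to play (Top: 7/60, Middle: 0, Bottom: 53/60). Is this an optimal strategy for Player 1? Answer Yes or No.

Against 1 this mix gives (7/60)·0 + (53/60)·(-2) = -53/30.
Against 2 this mix gives (7/60)·(-4) + (53/60)·(-1) = -27/20.
Player 2 will play 1, holding Player 1 to -53/30. Shifting weight toward the row that does better against 1 would raise this floor (the equalizing mix achieves -8/5 against both 1 and 2), so the proposed strategy is not optimal.

No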